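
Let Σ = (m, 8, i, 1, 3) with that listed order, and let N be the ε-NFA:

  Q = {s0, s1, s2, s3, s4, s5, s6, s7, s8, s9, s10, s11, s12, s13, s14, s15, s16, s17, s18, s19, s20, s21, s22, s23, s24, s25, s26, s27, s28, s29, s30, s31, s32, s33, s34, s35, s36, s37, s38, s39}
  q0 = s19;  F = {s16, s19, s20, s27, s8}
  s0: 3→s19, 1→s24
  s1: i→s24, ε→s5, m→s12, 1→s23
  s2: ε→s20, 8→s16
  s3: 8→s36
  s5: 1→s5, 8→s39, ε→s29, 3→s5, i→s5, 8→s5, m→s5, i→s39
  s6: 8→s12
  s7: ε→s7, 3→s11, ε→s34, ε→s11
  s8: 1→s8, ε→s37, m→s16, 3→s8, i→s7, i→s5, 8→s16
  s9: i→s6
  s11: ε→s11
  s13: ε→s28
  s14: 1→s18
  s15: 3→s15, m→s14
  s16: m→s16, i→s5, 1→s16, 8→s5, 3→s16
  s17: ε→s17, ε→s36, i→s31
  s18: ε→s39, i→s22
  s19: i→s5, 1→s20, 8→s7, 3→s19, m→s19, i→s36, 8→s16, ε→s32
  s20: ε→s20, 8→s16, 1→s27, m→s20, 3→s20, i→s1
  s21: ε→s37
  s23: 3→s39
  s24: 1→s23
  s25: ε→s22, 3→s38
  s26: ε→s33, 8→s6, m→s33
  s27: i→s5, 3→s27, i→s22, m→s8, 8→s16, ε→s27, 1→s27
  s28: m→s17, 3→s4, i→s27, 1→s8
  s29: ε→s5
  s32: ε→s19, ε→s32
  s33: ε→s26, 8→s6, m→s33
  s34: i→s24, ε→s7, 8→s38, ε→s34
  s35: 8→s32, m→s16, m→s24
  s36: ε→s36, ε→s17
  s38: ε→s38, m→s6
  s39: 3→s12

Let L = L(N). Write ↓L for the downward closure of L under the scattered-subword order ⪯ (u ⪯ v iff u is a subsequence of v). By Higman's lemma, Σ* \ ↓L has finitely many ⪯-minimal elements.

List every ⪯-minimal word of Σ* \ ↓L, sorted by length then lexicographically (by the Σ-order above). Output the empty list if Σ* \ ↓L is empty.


min(Σ*\↓L) = [i, 88, 11mm8].

|Q|=40, |F|=5, |δ|=96 (27 ε).
min D↑ (6 st, q0=0, F={2}): 0:m→0,8→1,i→2,1→3,3→0 1:m→1,8→2,i→2,1→1,3→1 2:m→2,8→2,i→2,1→2,3→2 3:m→3,8→1,i→2,1→4,3→3 4:m→5,8→1,i→2,1→4,3→4 5:m→1,8→1,i→2,1→5,3→5 [Hopcroft].
'i': N↓-sim [23, 16] end={s1,s11,s12,s17,s22,s23,s24,s29,s31,s34,s36,s38,…} rej; 1/1 del acc.
'88': |S_i|=[23, 12, 6] end={s12,s29,s38,s39,s5,s6} rej; 2/2 deletions ∈↓L.
'11mm8': run [23, 18, 16, 14, 6, 4] end={s12,s29,s39,s5} — reject; 5/5 single-dels accept.
3 obstructions.


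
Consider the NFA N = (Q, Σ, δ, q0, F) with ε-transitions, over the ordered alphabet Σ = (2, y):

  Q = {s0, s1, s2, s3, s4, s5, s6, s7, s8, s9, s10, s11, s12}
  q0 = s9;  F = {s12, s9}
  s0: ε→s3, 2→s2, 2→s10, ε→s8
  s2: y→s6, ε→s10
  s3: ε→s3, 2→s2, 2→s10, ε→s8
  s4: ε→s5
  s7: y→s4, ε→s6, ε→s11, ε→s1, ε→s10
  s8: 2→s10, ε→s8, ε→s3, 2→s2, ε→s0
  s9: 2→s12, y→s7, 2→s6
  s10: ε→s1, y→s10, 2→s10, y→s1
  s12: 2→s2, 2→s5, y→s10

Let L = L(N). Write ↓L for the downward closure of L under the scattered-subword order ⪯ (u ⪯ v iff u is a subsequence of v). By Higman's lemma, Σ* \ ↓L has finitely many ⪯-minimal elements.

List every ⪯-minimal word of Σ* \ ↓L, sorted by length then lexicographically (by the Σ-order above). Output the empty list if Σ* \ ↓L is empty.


|Q|=13, |F|=2, |δ|=31 (14 ε).
min D↑ (3 st, q0=0, F={2}): 0:2→1,y→2 1:2→2,y→2 2:2→2,y→2 (ε-aug+det+¬).
'y': |S_i|=[10, 7] end={s1,s10,s11,s4,s5,s6,s7} ∉↓L; 1/1 deletions ∈↓L.
'22': N↓-sim [10, 6, 5] end={s1,s10,s2,s5,s6} rej; 2/2 deletions ∈↓L.
2 obstructions.

Antichain: [y, 22].


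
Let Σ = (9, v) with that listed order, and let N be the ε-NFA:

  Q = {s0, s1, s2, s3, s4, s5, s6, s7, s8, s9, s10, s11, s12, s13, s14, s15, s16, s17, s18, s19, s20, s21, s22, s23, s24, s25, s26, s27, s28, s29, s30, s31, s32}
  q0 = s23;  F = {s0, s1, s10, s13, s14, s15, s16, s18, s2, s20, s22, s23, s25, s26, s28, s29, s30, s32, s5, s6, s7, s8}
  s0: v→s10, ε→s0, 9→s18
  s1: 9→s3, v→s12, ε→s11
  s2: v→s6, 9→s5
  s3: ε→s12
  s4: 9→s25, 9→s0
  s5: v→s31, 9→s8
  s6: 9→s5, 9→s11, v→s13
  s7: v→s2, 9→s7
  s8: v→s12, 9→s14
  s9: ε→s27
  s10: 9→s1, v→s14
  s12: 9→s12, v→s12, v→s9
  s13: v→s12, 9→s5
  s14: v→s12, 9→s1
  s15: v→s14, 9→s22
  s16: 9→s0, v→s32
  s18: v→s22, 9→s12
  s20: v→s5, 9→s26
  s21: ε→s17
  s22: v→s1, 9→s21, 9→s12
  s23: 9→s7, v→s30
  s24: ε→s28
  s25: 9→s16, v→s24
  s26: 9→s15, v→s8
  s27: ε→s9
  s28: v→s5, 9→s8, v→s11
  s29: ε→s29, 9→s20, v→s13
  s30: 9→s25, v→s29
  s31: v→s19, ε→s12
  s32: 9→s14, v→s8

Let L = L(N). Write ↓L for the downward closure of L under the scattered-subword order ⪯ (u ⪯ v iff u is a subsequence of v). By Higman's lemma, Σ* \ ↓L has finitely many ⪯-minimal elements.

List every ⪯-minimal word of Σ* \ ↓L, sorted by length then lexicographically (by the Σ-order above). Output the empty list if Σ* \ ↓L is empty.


A = [9v9v, vvvv, v99999].

|Q|=33, |F|=22, |δ|=62 (9 ε).
min D↑ (23 st, q0=0, F={13}): 0:9→1,v→2 1:9→1,v→3 2:9→4,v→5 3:9→6,v→7 4:9→8,v→9 5:9→10,v→11 6:9→12,v→13 7:9→6,v→11 8:9→14,v→15 9:9→12,v→6 10:9→16,v→6 11:9→6,v→13 12:9→17,v→13 13:9→13,v→13 14:9→18,v→19 15:9→17,v→12 16:9→20,v→12 17:9→21,v→13 18:9→13,v→22 19:9→21,v→17 20:9→22,v→17 21:9→13,v→13 22:9→13,v→21 (ε-aug+det+¬).
'9v9v': |S_i|=[32, 29, 21, 13, 5] end={s12,s19,s27,s31,s9} — reject; 4/4 single-dels accept.
'vvvv': N↓-sim [32, 30, 24, 12, 5] end={s12,s19,s27,s31,s9} ∉↓L; 4/4 single-dels accept.
'v99999': |S_i|=[32, 30, 25, 18, 14, 10, 6] end={s12,s17,s21,s27,s3,s9} ∉↓L; 6/6 deletions ∈↓L.
3 obstructions.


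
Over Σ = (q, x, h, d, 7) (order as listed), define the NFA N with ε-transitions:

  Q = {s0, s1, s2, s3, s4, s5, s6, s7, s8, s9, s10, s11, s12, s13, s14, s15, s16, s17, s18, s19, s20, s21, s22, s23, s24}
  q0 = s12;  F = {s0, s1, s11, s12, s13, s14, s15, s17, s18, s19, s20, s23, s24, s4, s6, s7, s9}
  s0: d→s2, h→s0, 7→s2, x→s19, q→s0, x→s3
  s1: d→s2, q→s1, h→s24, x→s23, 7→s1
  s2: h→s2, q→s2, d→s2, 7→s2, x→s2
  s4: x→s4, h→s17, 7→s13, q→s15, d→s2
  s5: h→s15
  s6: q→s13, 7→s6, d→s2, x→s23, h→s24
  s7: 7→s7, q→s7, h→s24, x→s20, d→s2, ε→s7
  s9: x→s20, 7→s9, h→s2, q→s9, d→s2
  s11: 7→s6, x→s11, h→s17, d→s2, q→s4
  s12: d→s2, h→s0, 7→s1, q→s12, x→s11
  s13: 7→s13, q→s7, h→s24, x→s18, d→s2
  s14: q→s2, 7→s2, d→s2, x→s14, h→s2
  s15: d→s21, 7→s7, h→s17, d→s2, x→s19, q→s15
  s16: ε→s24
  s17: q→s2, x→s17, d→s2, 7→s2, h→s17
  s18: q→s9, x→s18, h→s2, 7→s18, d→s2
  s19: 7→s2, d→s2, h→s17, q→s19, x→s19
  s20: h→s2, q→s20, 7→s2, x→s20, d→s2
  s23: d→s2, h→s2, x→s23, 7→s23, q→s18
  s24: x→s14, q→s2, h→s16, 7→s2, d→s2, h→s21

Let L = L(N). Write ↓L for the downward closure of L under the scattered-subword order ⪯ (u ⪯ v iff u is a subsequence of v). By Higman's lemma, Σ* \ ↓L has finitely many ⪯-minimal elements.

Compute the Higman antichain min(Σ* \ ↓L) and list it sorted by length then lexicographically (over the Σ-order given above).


|Q|=25, |F|=17, |δ|=96 (2 ε).
min D↑ (18 st, q0=0, F={3}): 0:q→0,x→1,h→2,d→3,7→4 1:q→5,x→1,h→6,d→3,7→7 2:q→2,x→8,h→2,d→3,7→3 3:q→3,x→3,h→3,d→3,7→3 4:q→4,x→9,h→10,d→3,7→4 5:q→11,x→5,h→6,d→3,7→12 6:q→3,x→6,h→6,d→3,7→3 7:q→12,x→9,h→10,d→3,7→7 8:q→8,x→8,h→6,d→3,7→3 9:q→13,x→9,h→3,d→3,7→9 10:q→3,x→14,h→10,d→3,7→3 11:q→11,x→8,h→6,d→3,7→15 12:q→15,x→13,h→10,d→3,7→12 13:q→16,x→13,h→3,d→3,7→13 14:q→3,x→14,h→3,d→3,7→3 15:q→15,x→17,h→10,d→3,7→15 16:q→16,x→17,h→3,d→3,7→16 17:q→17,x→17,h→3,d→3,7→3 (ε-aug+det+¬).
'd': |S_i|=[21, 2] end={s2,s21} rej; 1/1 del acc.
'h7': N↓-sim [21, 9, 1] end={s2} — reject; 2/2 del acc.
'xhq': run [21, 18, 6, 1] end={s2} rej; 3/3 deletions ∈↓L.
'7xh': |S_i|=[21, 13, 6, 1] end={s2} ∉↓L; 3/3 single-dels accept.
'7hq': N↓-sim [21, 13, 5, 1] end={s2} rej; 3/3 deletions ∈↓L.
'xqqx7': run [21, 18, 14, 11, 5, 1] end={s2} ∉↓L; 5/5 deletions ∈↓L.
6 obstructions.

min(Σ*\↓L) = [d, h7, xhq, 7xh, 7hq, xqqx7].


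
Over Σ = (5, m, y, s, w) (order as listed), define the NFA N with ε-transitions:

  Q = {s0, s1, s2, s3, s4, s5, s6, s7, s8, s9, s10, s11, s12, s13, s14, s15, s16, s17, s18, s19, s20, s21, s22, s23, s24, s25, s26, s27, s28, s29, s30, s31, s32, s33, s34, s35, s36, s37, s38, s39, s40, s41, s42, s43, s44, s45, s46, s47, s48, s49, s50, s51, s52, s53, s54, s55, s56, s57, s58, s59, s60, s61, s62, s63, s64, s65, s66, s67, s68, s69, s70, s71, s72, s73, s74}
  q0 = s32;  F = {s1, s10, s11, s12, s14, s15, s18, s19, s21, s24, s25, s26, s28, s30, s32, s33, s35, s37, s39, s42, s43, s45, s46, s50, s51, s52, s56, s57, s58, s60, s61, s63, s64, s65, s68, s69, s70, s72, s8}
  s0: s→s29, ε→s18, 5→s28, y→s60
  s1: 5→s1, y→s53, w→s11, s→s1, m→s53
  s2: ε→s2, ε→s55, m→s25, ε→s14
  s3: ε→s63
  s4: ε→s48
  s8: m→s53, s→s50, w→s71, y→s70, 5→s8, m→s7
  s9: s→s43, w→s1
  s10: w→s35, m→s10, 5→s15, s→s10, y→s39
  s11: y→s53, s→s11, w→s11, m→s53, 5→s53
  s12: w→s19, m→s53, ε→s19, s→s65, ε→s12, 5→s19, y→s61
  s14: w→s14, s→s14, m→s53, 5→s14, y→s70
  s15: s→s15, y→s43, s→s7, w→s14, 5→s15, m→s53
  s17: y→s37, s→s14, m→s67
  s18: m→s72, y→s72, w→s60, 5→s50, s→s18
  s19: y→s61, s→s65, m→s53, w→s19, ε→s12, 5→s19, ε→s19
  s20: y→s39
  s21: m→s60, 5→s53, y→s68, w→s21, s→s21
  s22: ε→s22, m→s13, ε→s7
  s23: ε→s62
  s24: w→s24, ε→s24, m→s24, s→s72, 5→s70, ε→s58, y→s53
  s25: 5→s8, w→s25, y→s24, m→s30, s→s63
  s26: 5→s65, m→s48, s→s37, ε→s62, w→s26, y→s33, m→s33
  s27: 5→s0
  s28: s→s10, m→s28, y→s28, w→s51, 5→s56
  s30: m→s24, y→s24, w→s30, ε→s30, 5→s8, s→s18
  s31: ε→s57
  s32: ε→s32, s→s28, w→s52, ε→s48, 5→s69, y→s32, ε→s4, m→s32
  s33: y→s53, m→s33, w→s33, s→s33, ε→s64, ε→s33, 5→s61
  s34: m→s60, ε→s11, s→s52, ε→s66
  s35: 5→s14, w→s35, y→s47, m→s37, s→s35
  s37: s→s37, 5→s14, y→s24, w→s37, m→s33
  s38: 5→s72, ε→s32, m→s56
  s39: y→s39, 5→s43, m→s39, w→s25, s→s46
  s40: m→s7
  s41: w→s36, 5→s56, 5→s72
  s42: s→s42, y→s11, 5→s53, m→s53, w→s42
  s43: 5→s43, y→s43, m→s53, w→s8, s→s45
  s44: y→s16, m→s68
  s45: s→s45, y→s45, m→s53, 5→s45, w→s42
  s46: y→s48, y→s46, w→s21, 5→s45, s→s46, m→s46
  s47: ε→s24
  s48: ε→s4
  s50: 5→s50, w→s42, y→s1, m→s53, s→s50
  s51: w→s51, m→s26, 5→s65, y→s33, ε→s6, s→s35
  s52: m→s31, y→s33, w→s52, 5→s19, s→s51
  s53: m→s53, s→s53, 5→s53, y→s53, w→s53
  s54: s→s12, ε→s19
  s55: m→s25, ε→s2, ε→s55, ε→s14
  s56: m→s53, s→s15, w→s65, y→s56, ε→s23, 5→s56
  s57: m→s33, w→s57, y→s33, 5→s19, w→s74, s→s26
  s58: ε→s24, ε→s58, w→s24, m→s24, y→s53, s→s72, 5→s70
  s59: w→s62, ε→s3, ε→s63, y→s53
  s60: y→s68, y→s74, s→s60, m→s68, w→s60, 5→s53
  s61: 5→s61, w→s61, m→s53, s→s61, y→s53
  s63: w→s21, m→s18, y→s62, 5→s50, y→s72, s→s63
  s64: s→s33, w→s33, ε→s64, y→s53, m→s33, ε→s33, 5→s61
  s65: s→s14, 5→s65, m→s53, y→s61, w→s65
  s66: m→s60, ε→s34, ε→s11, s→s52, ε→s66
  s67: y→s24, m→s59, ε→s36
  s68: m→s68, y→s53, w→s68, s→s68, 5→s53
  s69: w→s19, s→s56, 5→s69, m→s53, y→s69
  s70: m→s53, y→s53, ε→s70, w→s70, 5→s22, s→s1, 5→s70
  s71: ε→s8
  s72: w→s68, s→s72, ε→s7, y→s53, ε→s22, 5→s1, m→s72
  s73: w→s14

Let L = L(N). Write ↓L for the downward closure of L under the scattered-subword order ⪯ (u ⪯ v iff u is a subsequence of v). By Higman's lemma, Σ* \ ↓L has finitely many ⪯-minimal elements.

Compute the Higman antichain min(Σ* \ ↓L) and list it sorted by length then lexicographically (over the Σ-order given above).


A = [5m, wyy, wmmy, ssysw5].

|Q|=75, |F|=39, |δ|=287 (48 ε).
min D↑ (37 st, q0=0, F={4}): 0:5→1,m→0,y→0,s→2,w→3 1:5→1,m→4,y→1,s→5,w→6 2:5→5,m→2,y→2,s→7,w→8 3:5→6,m→9,y→10,s→8,w→3 4:5→4,m→4,y→4,s→4,w→4 5:5→5,m→4,y→5,s→11,w→12 6:5→6,m→4,y→13,s→12,w→6 7:5→11,m→7,y→14,s→7,w→15 8:5→12,m→16,y→10,s→15,w→8 9:5→6,m→10,y→10,s→16,w→9 10:5→13,m→10,y→4,s→10,w→10 11:5→11,m→4,y→17,s→11,w→18 12:5→12,m→4,y→13,s→18,w→12 13:5→13,m→4,y→4,s→13,w→13 14:5→17,m→14,y→14,s→19,w→20 15:5→18,m→21,y→22,s→15,w→15 16:5→12,m→10,y→10,s→21,w→16 17:5→17,m→4,y→17,s→23,w→24 18:5→18,m→4,y→25,s→18,w→18 19:5→23,m→19,y→19,s→19,w→26 20:5→24,m→27,y→22,s→28,w→20 21:5→18,m→10,y→22,s→21,w→21 22:5→25,m→22,y→4,s→29,w→22 23:5→23,m→4,y→23,s→23,w→30 24:5→24,m→4,y→25,s→31,w→24 25:5→25,m→4,y→4,s→32,w→25 26:5→4,m→33,y→34,s→26,w→26 27:5→24,m→22,y→22,s→35,w→27 28:5→31,m→35,y→29,s→28,w→26 29:5→32,m→29,y→4,s→29,w→34 30:5→4,m→4,y→36,s→30,w→30 31:5→31,m→4,y→32,s→31,w→30 32:5→32,m→4,y→4,s→32,w→36 33:5→4,m→34,y→34,s→33,w→33 34:5→4,m→34,y→4,s→34,w→34 35:5→31,m→29,y→29,s→35,w→33 36:5→4,m→4,y→4,s→36,w→36.
'5m': run [52, 23, 3] end={s13,s53,s7} rej; 2/2 del acc.
'wyy': run [52, 41, 17, 1] end={s53} — reject; 3/3 single-dels accept.
'wmmy': N↓-sim [52, 41, 33, 16, 1] end={s53} — reject; 4/4 single-dels accept.
'ssysw5': |S_i|=[52, 45, 38, 30, 20, 7, 1] end={s53} — reject; 6/6 del acc.
4 minimals (antichain).


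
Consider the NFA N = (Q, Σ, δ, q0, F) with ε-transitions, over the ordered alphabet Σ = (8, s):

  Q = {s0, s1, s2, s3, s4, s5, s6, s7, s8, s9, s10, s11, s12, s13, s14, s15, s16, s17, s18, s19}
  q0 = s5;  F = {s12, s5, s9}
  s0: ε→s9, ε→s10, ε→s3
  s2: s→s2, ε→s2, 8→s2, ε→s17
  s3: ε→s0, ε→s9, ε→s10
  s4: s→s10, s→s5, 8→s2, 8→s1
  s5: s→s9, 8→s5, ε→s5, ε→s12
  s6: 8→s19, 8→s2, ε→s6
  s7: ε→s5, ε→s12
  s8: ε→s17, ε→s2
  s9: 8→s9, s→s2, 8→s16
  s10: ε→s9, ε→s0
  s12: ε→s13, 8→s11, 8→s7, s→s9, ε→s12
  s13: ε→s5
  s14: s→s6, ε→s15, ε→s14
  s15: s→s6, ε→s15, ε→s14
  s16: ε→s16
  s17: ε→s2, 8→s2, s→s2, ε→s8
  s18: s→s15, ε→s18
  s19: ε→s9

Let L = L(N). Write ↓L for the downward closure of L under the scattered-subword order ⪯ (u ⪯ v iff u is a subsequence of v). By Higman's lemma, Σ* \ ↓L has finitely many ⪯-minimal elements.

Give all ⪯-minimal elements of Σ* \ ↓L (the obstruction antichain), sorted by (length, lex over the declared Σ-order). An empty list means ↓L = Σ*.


min(Σ*\↓L) = [ss].

|Q|=20, |F|=3, |δ|=50 (29 ε).
min D↑ (3 st, q0=0, F={2}): 0:8→0,s→1 1:8→1,s→2 2:8→2,s→2 (ε-aug+det+¬).
'ss': |S_i|=[10, 5, 3] end={s17,s2,s8} rej; 2/2 del acc.
1 obstructions.


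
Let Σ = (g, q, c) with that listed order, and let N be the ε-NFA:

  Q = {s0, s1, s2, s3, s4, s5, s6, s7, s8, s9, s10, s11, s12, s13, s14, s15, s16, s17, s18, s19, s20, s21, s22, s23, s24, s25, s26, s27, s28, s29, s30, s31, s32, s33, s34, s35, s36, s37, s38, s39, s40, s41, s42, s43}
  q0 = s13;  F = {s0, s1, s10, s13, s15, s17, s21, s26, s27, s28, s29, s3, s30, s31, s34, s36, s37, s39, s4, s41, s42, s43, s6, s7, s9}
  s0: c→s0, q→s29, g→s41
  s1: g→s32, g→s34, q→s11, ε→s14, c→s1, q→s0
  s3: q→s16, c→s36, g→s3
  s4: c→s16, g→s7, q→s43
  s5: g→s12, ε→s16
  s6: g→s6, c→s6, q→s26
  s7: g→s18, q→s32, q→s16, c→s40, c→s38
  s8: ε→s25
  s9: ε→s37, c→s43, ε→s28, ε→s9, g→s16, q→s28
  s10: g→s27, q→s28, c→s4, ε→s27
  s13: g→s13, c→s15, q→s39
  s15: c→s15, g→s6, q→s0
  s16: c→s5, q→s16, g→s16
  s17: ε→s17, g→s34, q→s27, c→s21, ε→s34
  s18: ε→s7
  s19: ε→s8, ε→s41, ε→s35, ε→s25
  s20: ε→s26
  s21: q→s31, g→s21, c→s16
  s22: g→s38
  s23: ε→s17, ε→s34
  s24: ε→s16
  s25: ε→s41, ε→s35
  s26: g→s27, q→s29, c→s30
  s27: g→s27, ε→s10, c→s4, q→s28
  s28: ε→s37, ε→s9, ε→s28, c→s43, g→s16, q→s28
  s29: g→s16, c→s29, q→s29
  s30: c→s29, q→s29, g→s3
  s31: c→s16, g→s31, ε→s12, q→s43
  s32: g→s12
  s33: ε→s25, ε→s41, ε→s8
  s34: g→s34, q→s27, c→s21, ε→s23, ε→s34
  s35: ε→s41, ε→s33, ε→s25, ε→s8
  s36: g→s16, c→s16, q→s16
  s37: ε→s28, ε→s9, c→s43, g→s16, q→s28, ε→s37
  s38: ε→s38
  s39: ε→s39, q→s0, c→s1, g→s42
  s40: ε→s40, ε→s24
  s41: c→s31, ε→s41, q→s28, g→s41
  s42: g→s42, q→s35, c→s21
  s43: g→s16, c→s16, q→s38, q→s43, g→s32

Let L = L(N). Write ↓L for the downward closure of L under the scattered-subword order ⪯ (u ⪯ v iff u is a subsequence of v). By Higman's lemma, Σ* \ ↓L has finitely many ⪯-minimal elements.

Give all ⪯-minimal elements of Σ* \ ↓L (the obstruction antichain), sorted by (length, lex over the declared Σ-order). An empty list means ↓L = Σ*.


|Q|=44, |F|=25, |δ|=129 (42 ε).
min D↑ (22 st, q0=0, F={14}): 0:g→0,q→1,c→2 1:g→3,q→4,c→5 2:g→6,q→4,c→2 3:g→3,q→7,c→8 4:g→7,q→9,c→4 5:g→10,q→4,c→5 6:g→6,q→11,c→6 7:g→7,q→12,c→13 8:g→8,q→13,c→14 9:g→14,q→9,c→9 10:g→10,q→15,c→8 11:g→15,q→9,c→16 12:g→14,q→12,c→17 13:g→13,q→17,c→14 14:g→14,q→14,c→14 15:g→15,q→12,c→18 16:g→19,q→9,c→9 17:g→14,q→17,c→14 18:g→20,q→17,c→14 19:g→19,q→14,c→21 20:g→20,q→14,c→14 21:g→14,q→14,c→14 (ε-aug+det+¬).
'qgcc': N↓-sim [40, 37, 29, 14, 6] end={s12,s16,s24,s38,s40,s5} — reject; 4/4 deletions ∈↓L.
'qqqg': N↓-sim [40, 37, 25, 10, 4] end={s12,s16,s32,s5} ∉↓L; 4/4 single-dels accept.
'cqqg': run [40, 33, 25, 10, 4] end={s12,s16,s32,s5} ∉↓L; 4/4 del acc.
'cgqcgq': |S_i|=[40, 33, 28, 22, 15, 11, 4] end={s12,s16,s32,s5} — reject; 6/6 single-dels accept.
'cgqccg': run [40, 33, 28, 22, 15, 8, 3] end={s12,s16,s5} ∉↓L; 6/6 single-dels accept.
5 words, ⪯-incomp.

Antichain: [qgcc, qqqg, cqqg, cgqcgq, cgqccg].


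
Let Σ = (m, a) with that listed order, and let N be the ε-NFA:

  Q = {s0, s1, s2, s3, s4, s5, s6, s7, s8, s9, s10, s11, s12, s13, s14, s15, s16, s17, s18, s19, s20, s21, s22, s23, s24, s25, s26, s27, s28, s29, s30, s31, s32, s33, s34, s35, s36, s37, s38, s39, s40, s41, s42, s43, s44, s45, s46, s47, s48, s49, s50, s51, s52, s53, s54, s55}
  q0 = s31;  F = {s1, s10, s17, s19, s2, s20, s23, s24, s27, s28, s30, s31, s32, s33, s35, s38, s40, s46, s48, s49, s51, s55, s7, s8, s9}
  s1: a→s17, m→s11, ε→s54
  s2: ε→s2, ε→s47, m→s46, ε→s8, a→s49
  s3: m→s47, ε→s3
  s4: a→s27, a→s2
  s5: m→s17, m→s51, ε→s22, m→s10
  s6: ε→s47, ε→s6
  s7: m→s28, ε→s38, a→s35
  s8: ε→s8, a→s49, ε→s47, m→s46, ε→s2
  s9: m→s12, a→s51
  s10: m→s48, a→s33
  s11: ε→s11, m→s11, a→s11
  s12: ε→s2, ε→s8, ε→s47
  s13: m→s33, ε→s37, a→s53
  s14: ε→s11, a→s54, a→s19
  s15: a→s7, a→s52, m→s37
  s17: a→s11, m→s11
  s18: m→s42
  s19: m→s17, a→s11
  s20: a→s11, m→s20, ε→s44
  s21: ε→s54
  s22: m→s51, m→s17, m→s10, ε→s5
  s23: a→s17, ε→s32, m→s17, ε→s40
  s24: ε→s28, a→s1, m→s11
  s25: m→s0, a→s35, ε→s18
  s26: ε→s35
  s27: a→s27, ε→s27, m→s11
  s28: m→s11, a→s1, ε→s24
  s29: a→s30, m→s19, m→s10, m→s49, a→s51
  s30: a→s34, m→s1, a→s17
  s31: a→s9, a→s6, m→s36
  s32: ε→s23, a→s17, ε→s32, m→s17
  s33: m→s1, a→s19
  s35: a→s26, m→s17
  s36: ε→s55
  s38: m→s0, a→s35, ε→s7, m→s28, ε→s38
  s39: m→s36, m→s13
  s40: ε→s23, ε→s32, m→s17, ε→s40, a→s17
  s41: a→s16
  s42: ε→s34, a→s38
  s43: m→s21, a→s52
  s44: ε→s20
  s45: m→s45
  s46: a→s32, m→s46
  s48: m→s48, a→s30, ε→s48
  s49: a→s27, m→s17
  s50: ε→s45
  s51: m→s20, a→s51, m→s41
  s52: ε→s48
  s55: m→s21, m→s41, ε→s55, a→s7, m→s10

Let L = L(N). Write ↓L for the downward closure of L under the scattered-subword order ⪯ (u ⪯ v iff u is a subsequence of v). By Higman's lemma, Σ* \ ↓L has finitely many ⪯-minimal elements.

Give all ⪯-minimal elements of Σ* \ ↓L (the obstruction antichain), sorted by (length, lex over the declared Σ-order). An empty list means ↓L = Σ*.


|Q|=56, |F|=25, |δ|=131 (42 ε).
min D↑ (21 st, q0=0, F={17}): 0:m→1,a→2 1:m→3,a→4 2:m→5,a→6 3:m→7,a→8 4:m→9,a→10 5:m→11,a→12 6:m→13,a→6 7:m→7,a→14 8:m→15,a→16 9:m→17,a→15 10:m→18,a→10 11:m→11,a→19 12:m→18,a→20 13:m→13,a→17 14:m→15,a→18 15:m→17,a→18 16:m→18,a→17 17:m→17,a→17 18:m→17,a→17 19:m→18,a→18 20:m→17,a→20.
'mamm': |S_i|=[38, 34, 21, 7, 1] end={s11} rej; 4/4 del acc.
'aama': N↓-sim [38, 32, 18, 6, 2] end={s11,s16} — reject; 4/4 deletions ∈↓L.
'mmaaa': |S_i|=[38, 34, 22, 12, 4, 1] end={s11} ∉↓L; 5/5 del acc.
'amaam': |S_i|=[38, 32, 21, 10, 3, 1] end={s11} rej; 5/5 del acc.
'mmmaam': |S_i|=[38, 34, 22, 13, 9, 3, 1] end={s11} ∉↓L; 6/6 single-dels accept.
5 words, ⪯-incomp.

min(Σ*\↓L) = [mamm, aama, mmaaa, amaam, mmmaam].


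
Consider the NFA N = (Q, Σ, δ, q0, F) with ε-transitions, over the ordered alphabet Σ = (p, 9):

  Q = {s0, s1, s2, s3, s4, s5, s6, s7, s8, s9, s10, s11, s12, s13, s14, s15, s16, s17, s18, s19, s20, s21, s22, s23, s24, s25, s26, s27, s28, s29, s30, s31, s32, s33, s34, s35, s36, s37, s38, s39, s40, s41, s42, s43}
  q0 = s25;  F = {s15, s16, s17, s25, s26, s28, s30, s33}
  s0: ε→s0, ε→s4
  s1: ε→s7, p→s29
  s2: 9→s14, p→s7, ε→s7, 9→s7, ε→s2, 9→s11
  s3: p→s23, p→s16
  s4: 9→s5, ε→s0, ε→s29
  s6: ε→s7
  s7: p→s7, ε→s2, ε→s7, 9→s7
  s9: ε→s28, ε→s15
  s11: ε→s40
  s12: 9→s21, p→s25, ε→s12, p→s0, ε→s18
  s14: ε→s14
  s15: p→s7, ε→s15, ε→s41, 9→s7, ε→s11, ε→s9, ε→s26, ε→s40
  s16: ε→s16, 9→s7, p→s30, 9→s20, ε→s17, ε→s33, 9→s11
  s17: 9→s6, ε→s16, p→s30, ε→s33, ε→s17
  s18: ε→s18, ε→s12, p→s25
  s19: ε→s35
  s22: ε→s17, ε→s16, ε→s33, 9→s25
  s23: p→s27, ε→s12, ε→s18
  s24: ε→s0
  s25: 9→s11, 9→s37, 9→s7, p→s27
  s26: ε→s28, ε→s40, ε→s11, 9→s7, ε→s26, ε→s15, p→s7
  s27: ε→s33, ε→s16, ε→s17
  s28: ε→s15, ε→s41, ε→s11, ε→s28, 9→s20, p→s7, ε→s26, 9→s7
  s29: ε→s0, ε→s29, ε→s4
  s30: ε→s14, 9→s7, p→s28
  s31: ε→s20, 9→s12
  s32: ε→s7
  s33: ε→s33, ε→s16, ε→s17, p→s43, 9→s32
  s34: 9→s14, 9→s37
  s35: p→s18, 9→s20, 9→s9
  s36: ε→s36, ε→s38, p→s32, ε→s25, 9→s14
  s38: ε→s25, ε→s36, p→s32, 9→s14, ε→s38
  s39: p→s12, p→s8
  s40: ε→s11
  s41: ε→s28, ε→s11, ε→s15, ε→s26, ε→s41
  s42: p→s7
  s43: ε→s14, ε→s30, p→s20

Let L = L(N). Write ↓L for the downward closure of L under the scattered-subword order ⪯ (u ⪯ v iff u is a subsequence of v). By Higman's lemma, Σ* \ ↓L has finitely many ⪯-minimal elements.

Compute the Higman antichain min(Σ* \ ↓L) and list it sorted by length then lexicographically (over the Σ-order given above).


|Q|=44, |F|=8, |δ|=124 (73 ε).
min D↑ (5 st, q0=0, F={2}): 0:p→1,9→2 1:p→3,9→2 2:p→2,9→2 3:p→4,9→2 4:p→2,9→2 [Hopcroft].
'9': |S_i|=[21, 9] end={s11,s14,s2,s20,s32,s37,s40,s6,s7} — reject; 1/1 single-dels accept.
'pppp': run [21, 19, 13, 11, 5] end={s11,s14,s2,s40,s7} ∉↓L; 4/4 single-dels accept.
2 obstructions.

Antichain: [9, pppp].


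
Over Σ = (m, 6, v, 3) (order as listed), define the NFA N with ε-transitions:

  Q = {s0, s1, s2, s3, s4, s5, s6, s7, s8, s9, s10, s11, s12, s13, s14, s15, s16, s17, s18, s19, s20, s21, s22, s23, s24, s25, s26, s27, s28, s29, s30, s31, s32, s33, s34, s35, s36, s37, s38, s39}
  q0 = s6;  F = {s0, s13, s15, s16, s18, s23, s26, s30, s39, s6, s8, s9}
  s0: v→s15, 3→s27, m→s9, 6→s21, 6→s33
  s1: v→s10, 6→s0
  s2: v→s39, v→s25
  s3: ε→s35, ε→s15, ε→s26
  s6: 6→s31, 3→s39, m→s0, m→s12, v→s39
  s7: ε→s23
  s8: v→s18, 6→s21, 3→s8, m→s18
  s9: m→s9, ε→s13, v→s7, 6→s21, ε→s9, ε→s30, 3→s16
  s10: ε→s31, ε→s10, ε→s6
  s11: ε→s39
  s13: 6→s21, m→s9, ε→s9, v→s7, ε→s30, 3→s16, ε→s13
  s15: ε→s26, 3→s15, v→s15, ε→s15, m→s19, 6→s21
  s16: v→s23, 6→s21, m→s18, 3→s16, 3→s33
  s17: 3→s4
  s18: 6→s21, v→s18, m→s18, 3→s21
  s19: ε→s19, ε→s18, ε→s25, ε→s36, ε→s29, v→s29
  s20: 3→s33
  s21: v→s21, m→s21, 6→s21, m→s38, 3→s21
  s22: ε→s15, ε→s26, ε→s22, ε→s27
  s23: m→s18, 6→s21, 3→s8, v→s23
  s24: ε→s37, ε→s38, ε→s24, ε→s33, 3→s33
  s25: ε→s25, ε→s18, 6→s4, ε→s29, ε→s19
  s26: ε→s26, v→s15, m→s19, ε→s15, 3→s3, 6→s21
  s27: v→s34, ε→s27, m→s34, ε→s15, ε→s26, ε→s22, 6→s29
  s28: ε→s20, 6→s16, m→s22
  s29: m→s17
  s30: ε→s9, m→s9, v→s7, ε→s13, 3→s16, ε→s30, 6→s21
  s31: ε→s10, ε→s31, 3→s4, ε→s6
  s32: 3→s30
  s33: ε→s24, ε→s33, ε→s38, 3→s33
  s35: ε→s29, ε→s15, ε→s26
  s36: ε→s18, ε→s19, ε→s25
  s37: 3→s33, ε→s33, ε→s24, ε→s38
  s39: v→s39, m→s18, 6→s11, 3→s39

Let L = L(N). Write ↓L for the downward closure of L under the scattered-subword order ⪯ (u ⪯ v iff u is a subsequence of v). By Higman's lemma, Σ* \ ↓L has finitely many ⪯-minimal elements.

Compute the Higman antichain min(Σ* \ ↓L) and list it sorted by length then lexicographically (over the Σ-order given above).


min(Σ*\↓L) = [m6, vm3, 3m3, mmv3v3].

|Q|=40, |F|=12, |δ|=133 (58 ε).
min D↑ (10 st, q0=0, F={4}): 0:m→1,6→0,v→2,3→2 1:m→3,6→4,v→5,3→5 2:m→6,6→2,v→2,3→2 3:m→3,6→4,v→7,3→8 4:m→4,6→4,v→4,3→4 5:m→6,6→4,v→5,3→5 6:m→6,6→4,v→6,3→4 7:m→6,6→4,v→7,3→9 8:m→6,6→4,v→7,3→8 9:m→6,6→4,v→6,3→9.
'm6': |S_i|=[33, 28, 8] end={s17,s21,s24,s29,s33,s37,s38,s4} rej; 2/2 del acc.
'vm3': run [33, 19, 9, 3] end={s21,s38,s4} ∉↓L; 3/3 deletions ∈↓L.
'3m3': |S_i|=[33, 24, 10, 3] end={s21,s38,s4} ∉↓L; 3/3 deletions ∈↓L.
'mmv3v3': run [33, 28, 20, 9, 5, 3, 2] end={s21,s38} — reject; 6/6 deletions ∈↓L.
4 obstructions.


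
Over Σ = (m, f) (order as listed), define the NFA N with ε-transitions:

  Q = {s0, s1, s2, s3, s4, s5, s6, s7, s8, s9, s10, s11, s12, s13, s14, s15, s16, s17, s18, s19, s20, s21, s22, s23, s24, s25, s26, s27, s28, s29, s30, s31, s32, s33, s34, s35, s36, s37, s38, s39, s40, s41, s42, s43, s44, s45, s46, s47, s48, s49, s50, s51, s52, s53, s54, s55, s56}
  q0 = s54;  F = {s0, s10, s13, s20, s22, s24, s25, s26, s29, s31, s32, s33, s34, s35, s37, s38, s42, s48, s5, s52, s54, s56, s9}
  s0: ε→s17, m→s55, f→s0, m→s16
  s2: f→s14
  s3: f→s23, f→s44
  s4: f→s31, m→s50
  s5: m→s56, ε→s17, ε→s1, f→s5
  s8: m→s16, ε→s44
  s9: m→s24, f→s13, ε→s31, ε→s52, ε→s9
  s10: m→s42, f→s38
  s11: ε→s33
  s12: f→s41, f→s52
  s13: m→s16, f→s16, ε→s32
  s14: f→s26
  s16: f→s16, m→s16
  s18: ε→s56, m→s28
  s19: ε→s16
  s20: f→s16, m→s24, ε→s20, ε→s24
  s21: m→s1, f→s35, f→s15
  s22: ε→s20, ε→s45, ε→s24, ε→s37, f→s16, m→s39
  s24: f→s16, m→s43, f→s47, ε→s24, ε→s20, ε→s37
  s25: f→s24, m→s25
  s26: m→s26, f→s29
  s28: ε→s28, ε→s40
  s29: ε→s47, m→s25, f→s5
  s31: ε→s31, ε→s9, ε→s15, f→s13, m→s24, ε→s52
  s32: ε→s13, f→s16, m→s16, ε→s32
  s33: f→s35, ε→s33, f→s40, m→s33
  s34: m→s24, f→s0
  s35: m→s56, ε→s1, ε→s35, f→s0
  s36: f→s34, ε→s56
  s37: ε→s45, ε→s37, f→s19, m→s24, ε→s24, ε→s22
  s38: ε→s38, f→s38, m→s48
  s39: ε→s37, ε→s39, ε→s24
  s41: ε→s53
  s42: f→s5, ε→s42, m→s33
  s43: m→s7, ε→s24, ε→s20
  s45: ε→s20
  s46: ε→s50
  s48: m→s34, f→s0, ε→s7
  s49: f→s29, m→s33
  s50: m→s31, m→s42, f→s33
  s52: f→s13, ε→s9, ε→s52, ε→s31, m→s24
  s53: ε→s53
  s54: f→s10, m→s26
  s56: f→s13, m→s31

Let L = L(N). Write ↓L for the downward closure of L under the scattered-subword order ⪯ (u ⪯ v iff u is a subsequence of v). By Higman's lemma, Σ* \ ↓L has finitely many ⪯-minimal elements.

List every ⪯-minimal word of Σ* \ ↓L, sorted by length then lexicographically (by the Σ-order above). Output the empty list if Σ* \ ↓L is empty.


A = [mfmff, ffmfm, fmmffm, ffmmmf].

|Q|=57, |F|=23, |δ|=123 (52 ε).
min D↑ (18 st, q0=0, F={15}): 0:m→1,f→2 1:m→1,f→3 2:m→4,f→5 3:m→6,f→7 4:m→8,f→7 5:m→9,f→5 6:m→6,f→10 7:m→11,f→7 8:m→8,f→12 9:m→13,f→14 10:m→10,f→15 11:m→16,f→17 12:m→11,f→14 13:m→10,f→14 14:m→15,f→14 15:m→15,f→15 16:m→10,f→17 17:m→15,f→15.
'mfmff': run [35, 32, 27, 20, 13, 3] end={s16,s19,s47} rej; 5/5 single-dels accept.
'ffmfm': N↓-sim [35, 33, 28, 23, 8, 2] end={s16,s55} ∉↓L; 5/5 single-dels accept.
'fmmffm': run [35, 33, 30, 27, 24, 8, 2] end={s16,s55} rej; 6/6 del acc.
'ffmmmf': |S_i|=[35, 33, 28, 23, 21, 12, 3] end={s16,s19,s47} — reject; 6/6 del acc.
4 minimals (antichain).


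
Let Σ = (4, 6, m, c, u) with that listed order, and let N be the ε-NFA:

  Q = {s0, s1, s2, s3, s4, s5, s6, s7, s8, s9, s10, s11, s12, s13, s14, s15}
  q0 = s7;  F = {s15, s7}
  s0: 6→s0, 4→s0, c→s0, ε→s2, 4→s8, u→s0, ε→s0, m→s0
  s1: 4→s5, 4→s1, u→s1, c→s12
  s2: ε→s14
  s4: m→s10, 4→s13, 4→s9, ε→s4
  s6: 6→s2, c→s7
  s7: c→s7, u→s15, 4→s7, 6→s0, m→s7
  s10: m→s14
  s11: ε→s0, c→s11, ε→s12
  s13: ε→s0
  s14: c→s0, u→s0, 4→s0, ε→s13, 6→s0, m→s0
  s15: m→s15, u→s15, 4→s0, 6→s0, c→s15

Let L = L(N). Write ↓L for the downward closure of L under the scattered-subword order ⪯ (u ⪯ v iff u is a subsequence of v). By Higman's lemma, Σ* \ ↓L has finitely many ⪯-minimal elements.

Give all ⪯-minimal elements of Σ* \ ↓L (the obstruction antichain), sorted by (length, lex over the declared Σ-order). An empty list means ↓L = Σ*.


|Q|=16, |F|=2, |δ|=40 (8 ε).
min D↑ (3 st, q0=0, F={1}): 0:4→0,6→1,m→0,c→0,u→2 1:4→1,6→1,m→1,c→1,u→1 2:4→1,6→1,m→2,c→2,u→2.
'6': N↓-sim [7, 5] end={s0,s13,s14,s2,s8} — reject; 1/1 deletions ∈↓L.
'u4': run [7, 6, 5] end={s0,s13,s14,s2,s8} ∉↓L; 2/2 deletions ∈↓L.
2 words, ⪯-incomp.

Antichain: [6, u4].


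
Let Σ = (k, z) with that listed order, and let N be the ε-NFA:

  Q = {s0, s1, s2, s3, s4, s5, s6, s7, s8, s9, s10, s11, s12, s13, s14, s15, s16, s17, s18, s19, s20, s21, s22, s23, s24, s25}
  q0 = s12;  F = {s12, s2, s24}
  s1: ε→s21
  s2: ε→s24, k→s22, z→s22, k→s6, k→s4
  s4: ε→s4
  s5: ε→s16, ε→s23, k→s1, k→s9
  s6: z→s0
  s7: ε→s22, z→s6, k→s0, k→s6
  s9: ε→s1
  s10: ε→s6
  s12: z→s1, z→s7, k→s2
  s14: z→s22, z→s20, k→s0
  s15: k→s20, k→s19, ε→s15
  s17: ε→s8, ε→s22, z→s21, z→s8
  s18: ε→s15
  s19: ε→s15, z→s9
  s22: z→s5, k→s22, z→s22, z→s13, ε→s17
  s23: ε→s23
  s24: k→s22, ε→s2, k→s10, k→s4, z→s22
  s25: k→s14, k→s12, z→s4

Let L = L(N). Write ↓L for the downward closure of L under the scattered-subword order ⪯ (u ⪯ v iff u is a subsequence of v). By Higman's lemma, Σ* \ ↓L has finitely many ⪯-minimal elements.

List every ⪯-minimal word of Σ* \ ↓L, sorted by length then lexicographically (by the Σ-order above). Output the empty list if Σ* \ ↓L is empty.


A = [z, kk].

|Q|=26, |F|=3, |δ|=48 (16 ε).
min D↑ (3 st, q0=0, F={2}): 0:k→1,z→2 1:k→2,z→2 2:k→2,z→2.
'z': |S_i|=[18, 13] end={s0,s1,s13,s16,s17,s21,s22,s23,s5,s6,s7,s8,…} — reject; 1/1 del acc.
'kk': |S_i|=[18, 16, 14] end={s0,s1,s10,s13,s16,s17,s21,s22,s23,s4,s5,s6,…} rej; 2/2 del acc.
2 minimals (antichain).


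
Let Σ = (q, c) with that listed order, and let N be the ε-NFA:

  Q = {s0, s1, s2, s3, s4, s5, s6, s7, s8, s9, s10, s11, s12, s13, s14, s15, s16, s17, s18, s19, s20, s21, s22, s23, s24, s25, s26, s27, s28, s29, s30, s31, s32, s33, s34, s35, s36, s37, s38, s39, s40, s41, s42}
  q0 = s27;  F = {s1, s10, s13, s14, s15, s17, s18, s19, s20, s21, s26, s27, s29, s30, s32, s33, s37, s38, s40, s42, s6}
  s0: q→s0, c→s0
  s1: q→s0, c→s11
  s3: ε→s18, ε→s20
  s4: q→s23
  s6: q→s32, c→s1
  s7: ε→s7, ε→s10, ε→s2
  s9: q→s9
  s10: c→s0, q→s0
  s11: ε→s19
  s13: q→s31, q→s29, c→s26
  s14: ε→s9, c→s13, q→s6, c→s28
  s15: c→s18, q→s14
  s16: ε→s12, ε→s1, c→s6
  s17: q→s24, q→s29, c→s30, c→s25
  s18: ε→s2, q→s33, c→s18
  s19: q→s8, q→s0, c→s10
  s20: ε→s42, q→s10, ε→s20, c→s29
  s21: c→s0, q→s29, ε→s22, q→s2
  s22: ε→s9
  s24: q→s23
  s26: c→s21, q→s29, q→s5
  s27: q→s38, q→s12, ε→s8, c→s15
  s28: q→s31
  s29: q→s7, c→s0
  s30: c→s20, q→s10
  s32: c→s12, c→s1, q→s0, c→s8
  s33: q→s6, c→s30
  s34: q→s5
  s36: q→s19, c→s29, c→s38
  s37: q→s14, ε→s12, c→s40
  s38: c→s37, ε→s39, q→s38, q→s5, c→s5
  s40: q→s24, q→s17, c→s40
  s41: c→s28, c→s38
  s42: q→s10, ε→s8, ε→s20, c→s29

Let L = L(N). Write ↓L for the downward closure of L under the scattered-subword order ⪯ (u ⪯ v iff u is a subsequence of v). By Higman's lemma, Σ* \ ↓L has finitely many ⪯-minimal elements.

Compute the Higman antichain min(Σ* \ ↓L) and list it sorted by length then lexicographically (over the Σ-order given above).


|Q|=43, |F|=21, |δ|=87 (19 ε).
min D↑ (21 st, q0=0, F={16}): 0:q→1,c→2 1:q→1,c→3 2:q→4,c→5 3:q→4,c→6 4:q→7,c→8 5:q→9,c→5 6:q→10,c→6 7:q→11,c→12 8:q→13,c→14 9:q→7,c→15 10:q→13,c→15 11:q→16,c→12 12:q→16,c→17 13:q→18,c→16 14:q→13,c→19 15:q→18,c→20 16:q→16,c→16 17:q→16,c→18 18:q→16,c→16 19:q→13,c→16 20:q→18,c→13.
'cqqqq': N↓-sim [36, 33, 29, 17, 12, 3] end={s0,s8,s9} — reject; 5/5 single-dels accept.
'cqqcq': run [36, 33, 29, 17, 7, 2] end={s0,s8} ∉↓L; 5/5 single-dels accept.
'cqcqc': |S_i|=[36, 33, 29, 22, 9, 1] end={s0} rej; 5/5 del acc.
'qccqqc': run [36, 33, 30, 26, 16, 8, 1] end={s0} ∉↓L; 6/6 del acc.
'cqcccc': N↓-sim [36, 33, 29, 22, 15, 8, 1] end={s0} rej; 6/6 deletions ∈↓L.
'ccqcqq': run [36, 33, 30, 23, 14, 5, 1] end={s0} ∉↓L; 6/6 del acc.
6 words, ⪯-incomp.

A = [cqqqq, cqqcq, cqcqc, qccqqc, cqcccc, ccqcqq].


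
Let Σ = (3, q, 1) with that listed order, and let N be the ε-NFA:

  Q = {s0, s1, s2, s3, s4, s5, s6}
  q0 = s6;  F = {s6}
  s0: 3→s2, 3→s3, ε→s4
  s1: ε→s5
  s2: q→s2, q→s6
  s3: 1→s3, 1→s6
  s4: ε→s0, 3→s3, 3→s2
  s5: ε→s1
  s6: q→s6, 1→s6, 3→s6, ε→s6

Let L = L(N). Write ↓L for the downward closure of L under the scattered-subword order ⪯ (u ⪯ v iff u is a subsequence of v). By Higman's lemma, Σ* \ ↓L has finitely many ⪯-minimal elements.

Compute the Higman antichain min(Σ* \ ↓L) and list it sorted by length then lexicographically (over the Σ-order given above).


min(Σ*\↓L) = [].

|Q|=7, |F|=1, |δ|=16 (5 ε).
min D↑ (1 st, q0=0, F={}): 0:3→0,q→0,1→0 (ε-aug+det+¬).
L(D↑) = ∅ ⇒ ↓L = Σ*.


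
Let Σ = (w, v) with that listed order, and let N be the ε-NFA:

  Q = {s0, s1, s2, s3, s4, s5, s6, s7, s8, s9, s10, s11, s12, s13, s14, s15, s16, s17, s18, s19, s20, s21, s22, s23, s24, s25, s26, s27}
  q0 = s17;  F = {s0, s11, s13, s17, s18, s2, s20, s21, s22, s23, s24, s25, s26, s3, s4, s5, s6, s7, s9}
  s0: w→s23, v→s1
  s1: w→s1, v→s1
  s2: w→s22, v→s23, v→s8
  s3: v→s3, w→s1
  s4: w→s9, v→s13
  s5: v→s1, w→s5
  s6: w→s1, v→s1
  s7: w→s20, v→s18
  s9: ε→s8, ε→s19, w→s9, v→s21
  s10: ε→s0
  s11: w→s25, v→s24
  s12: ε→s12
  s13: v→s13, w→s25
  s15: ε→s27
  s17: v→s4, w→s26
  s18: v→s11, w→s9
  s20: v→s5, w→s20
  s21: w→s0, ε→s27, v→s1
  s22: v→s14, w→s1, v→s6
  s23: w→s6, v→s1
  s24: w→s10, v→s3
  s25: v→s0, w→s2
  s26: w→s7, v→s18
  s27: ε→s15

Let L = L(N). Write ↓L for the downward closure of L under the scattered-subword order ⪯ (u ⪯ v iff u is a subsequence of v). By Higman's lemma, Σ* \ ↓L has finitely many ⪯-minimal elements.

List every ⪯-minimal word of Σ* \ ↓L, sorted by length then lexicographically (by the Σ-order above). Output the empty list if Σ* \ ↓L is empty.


Antichain: [vwvv, wwwvv, wvvvwv, wvvvvw, vvwwww].

|Q|=28, |F|=19, |δ|=49 (7 ε).
min D↑ (20 st, q0=0, F={14}): 0:w→1,v→2 1:w→3,v→4 2:w→5,v→6 3:w→7,v→4 4:w→5,v→8 5:w→5,v→9 6:w→10,v→6 7:w→7,v→11 8:w→10,v→12 9:w→13,v→14 10:w→15,v→13 11:w→11,v→14 12:w→13,v→16 13:w→17,v→14 14:w→14,v→14 15:w→18,v→17 16:w→14,v→16 17:w→19,v→14 18:w→14,v→19 19:w→14,v→14 (ε-aug+det+¬).
'vwvv': N↓-sim [26, 22, 16, 9, 1] end={s1} — reject; 4/4 single-dels accept.
'wwwvv': run [26, 23, 22, 17, 10, 1] end={s1} — reject; 5/5 del acc.
'wvvvwv': run [26, 23, 20, 16, 9, 5, 1] end={s1} rej; 6/6 single-dels accept.
'wvvvvw': run [26, 23, 20, 16, 9, 2, 1] end={s1} rej; 6/6 del acc.
'vvwwww': |S_i|=[26, 22, 17, 10, 7, 4, 1] end={s1} — reject; 6/6 single-dels accept.
5 obstructions.


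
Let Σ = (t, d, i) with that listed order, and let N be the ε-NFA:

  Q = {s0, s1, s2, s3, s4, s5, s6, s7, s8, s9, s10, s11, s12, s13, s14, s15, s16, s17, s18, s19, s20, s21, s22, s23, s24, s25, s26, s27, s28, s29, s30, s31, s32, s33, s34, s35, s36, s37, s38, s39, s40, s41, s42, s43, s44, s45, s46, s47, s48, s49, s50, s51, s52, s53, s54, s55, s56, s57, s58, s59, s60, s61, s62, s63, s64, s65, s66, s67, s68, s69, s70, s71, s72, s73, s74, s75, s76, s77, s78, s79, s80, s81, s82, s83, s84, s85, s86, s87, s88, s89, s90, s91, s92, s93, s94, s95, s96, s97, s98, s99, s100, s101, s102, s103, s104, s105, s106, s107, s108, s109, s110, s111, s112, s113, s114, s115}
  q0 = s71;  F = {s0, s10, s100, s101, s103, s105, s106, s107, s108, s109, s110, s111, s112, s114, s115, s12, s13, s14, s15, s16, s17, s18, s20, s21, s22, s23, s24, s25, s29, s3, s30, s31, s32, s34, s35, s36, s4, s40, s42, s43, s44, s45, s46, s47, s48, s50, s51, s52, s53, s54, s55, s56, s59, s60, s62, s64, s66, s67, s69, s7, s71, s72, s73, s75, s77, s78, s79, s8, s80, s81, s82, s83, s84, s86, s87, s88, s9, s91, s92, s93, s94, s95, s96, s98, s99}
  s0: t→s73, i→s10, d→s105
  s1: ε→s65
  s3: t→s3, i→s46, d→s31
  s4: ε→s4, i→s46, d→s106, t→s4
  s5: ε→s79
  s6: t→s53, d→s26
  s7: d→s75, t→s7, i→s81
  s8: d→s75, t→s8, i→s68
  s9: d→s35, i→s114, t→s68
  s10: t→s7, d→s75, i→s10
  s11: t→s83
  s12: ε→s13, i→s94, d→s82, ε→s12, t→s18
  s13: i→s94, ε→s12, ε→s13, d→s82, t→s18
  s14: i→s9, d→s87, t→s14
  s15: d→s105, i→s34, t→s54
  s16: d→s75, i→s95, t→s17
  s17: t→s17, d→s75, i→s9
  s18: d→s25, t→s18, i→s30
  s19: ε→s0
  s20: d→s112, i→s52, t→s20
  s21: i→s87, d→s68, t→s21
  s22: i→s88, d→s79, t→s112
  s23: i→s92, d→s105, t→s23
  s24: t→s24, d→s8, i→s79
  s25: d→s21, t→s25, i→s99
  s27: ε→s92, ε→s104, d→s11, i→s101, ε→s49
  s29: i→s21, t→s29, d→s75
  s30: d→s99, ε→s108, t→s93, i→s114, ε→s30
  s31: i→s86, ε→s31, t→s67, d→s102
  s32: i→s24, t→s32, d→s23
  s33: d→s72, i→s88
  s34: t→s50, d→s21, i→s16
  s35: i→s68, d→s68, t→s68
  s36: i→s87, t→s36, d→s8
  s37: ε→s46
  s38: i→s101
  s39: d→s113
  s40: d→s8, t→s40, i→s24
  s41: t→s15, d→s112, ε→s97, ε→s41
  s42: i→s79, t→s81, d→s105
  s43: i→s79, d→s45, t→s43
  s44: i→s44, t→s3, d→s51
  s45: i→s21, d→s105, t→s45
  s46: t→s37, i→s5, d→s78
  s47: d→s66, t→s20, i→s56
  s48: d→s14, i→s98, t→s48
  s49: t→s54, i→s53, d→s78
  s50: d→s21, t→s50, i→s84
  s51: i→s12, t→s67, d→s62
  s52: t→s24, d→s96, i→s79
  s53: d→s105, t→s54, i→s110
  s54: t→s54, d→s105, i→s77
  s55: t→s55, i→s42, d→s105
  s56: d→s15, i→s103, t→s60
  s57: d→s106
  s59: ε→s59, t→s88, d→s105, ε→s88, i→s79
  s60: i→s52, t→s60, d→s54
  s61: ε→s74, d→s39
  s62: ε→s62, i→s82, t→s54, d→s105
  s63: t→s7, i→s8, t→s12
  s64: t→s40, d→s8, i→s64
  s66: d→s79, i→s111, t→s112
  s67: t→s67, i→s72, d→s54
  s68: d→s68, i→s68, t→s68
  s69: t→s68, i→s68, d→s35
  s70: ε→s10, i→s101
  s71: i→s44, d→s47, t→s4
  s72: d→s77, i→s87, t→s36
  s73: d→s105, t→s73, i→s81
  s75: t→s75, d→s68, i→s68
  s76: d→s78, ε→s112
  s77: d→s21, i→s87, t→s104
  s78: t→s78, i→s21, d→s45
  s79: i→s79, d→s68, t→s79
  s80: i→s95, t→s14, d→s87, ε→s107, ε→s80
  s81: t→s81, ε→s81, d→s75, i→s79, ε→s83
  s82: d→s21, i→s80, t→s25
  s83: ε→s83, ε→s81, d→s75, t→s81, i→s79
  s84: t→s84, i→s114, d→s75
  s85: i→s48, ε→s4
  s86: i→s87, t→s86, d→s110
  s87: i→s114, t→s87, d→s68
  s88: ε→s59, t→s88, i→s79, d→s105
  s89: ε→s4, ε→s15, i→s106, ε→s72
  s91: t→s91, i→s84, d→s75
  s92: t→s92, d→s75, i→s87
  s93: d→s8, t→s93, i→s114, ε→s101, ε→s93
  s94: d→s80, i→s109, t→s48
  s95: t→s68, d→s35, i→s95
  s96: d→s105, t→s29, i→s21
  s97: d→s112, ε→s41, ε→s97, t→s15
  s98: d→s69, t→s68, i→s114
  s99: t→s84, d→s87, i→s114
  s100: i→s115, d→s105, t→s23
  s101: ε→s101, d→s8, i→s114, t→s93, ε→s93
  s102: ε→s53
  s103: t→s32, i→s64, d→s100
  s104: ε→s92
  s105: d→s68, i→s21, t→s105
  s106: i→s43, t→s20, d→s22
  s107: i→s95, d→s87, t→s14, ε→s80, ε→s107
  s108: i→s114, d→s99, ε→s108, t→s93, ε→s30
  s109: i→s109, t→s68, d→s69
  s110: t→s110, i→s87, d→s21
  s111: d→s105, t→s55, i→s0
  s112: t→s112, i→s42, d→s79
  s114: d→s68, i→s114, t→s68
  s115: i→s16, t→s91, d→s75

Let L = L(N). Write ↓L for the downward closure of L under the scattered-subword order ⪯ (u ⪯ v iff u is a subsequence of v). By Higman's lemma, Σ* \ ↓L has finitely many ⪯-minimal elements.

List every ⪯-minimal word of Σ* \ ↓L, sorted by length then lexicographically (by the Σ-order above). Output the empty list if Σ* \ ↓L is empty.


min(Σ*\↓L) = [tiid, dddd, dtitdi, diiidi, idiiit].

|Q|=116, |F|=85, |δ|=329 (46 ε).
min D↑ (80 st, q0=0, F={28}): 0:t→1,d→2,i→3 1:t→1,d→4,i→5 2:t→6,d→7,i→8 3:t→9,d→10,i→3 4:t→6,d→11,i→12 5:t→5,d→13,i→14 6:t→6,d→15,i→16 7:t→15,d→14,i→17 8:t→18,d→19,i→20 9:t→9,d→21,i→5 10:t→22,d→23,i→24 11:t→15,d→14,i→25 12:t→12,d→26,i→14 13:t→13,d→26,i→27 14:t→14,d→28,i→14 15:t→15,d→14,i→29 16:t→30,d→31,i→14 17:t→32,d→33,i→34 18:t→18,d→35,i→16 19:t→35,d→33,i→36 20:t→37,d→38,i→39 21:t→22,d→40,i→41 22:t→22,d→35,i→42 23:t→35,d→33,i→43 24:t→44,d→43,i→45 25:t→25,d→33,i→14 26:t→26,d→33,i→27 27:t→27,d→28,i→46 28:t→28,d→28,i→28 29:t→47,d→33,i→14 30:t→30,d→48,i→14 31:t→49,d→33,i→27 32:t→32,d→33,i→29 33:t→33,d→28,i→27 34:t→50,d→33,i→51 35:t→35,d→33,i→52 36:t→53,d→27,i→54 37:t→37,d→55,i→30 38:t→55,d→33,i→56 39:t→57,d→48,i→39 40:t→35,d→33,i→58 41:t→41,d→58,i→46 42:t→59,d→52,i→46 43:t→60,d→27,i→61 44:t→44,d→60,i→62 45:t→63,d→61,i→64 46:t→46,d→28,i→65 47:t→47,d→66,i→14 48:t→48,d→66,i→28 49:t→49,d→66,i→27 50:t→50,d→33,i→47 51:t→67,d→66,i→51 52:t→68,d→27,i→46 53:t→53,d→27,i→69 54:t→70,d→66,i→71 55:t→55,d→33,i→68 56:t→72,d→66,i→54 57:t→57,d→48,i→30 58:t→58,d→27,i→46 59:t→59,d→48,i→46 60:t→60,d→27,i→73 61:t→74,d→46,i→71 62:t→75,d→73,i→65 63:t→63,d→74,i→76 64:t→28,d→77,i→64 65:t→28,d→28,i→65 66:t→66,d→28,i→28 67:t→67,d→66,i→47 68:t→68,d→66,i→46 69:t→69,d→66,i→65 70:t→70,d→66,i→78 71:t→28,d→79,i→71 72:t→72,d→66,i→69 73:t→69,d→46,i→65 74:t→74,d→46,i→78 75:t→75,d→48,i→65 76:t→28,d→77,i→65 77:t→28,d→79,i→28 78:t→28,d→79,i→65 79:t→28,d→28,i→28 (ε-aug+det+¬).
'tiid': |S_i|=[90, 65, 40, 6, 1] end={s68} ∉↓L; 4/4 deletions ∈↓L.
'dddd': N↓-sim [90, 83, 53, 8, 1] end={s68} rej; 4/4 deletions ∈↓L.
'dtitdi': run [90, 83, 55, 30, 18, 3, 1] end={s68} — reject; 6/6 deletions ∈↓L.
'diiidi': |S_i|=[90, 83, 70, 51, 26, 5, 1] end={s68} — reject; 6/6 del acc.
'idiiit': run [90, 82, 56, 41, 24, 8, 1] end={s68} rej; 6/6 deletions ∈↓L.
5 minimals (antichain).
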